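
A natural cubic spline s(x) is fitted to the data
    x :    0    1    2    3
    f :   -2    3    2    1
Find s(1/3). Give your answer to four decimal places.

0.1407

Put M_i = s'' at the i-th knot. Here h = (1, 1, 1) and Δ = (5, -1, -1), so the interior equations h_(i-1)·M_(i-1) + 2(h_(i-1)+h_i)·M_i + h_i·M_(i+1) = 6(Δ_i − Δ_(i-1)) read
  1·M_0 + 4·M_1 + 1·M_2 = 6(Δ_1 - Δ_0) = -36
  1·M_1 + 4·M_2 + 1·M_3 = 6(Δ_2 - Δ_1) = 0
Natural end conditions: M_0 = M_3 = 0.
Hence M_0 = 0, M_1 = -48/5, M_2 = 12/5, M_3 = 0.
On [0, 1], s(x) = -2 + 33/5·x + 0·x² - 8/5·x³.
With x = 1/3: s(1/3) = 19/135.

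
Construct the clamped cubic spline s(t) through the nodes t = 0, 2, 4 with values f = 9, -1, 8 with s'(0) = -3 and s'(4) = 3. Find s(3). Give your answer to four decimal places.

Put σ_i = s'' at the i-th knot. Here h = (2, 2) and Δ = (-5, 9/2), so the interior equations h_(i-1)·σ_(i-1) + 2(h_(i-1)+h_i)·σ_i + h_i·σ_(i+1) = 6(Δ_i − Δ_(i-1)) read
  2·σ_0 + 8·σ_1 + 2·σ_2 = 6(Δ_1 - Δ_0) = 57
Clamped end conditions give two more equations: 2h_0·σ_0 + h_0·σ_1 = 6(Δ_0 - s'(0)) = -12 and h_1·σ_1 + 2h_1·σ_2 = 6(s'(4) - Δ_1) = -9.
Forward elimination and back-substitution give σ_0 = -69/8, σ_1 = 45/4, σ_2 = -63/8.
On [2, 4], s(t) = -1 - 3/8·(t - 2) + 45/8·(t - 2)² - 51/32·(t - 2)³.
With (t - 2) = 1: s(3) = 85/32.

2.6563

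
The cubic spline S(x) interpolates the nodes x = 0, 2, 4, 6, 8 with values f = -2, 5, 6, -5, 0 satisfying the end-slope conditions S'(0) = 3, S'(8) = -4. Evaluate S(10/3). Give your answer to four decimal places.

7.5979

Let m_i = S''(x_i). Step sizes h_i = 2, 2, 2, 2; slopes of the chords Δ_i = (y_(i+1) - y_i)/h_i = 7/2, 1/2, -11/2, 5/2.
  2·m_0 + 8·m_1 + 2·m_2 = 6(Δ_1 - Δ_0) = -18
  2·m_1 + 8·m_2 + 2·m_3 = 6(Δ_2 - Δ_1) = -36
  2·m_2 + 8·m_3 + 2·m_4 = 6(Δ_3 - Δ_2) = 48
Clamped end conditions give two more equations: 2h_0·m_0 + h_0·m_1 = 6(Δ_0 - S'(0)) = 3 and h_3·m_3 + 2h_3·m_4 = 6(S'(8) - Δ_3) = -39.
Forward elimination and back-substitution give m_0 = 31/28, m_1 = -5/7, m_2 = -29/4, m_3 = 82/7, m_4 = -437/28.
On [2, 4], S(x) = 5 + 95/28·(x - 2) - 5/14·(x - 2)² - 61/112·(x - 2)³.
With (x - 2) = 4/3: S(10/3) = 1436/189.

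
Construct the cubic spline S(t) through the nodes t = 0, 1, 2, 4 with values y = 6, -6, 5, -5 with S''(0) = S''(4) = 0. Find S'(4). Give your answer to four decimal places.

Let M_i = S''(x_i). Step sizes h_i = 1, 1, 2; slopes of the chords Δ_i = (y_(i+1) - y_i)/h_i = -12, 11, -5.
  1·M_0 + 4·M_1 + 1·M_2 = 6(Δ_1 - Δ_0) = 138
  1·M_1 + 6·M_2 + 2·M_3 = 6(Δ_2 - Δ_1) = -96
Natural end conditions: M_0 = M_3 = 0.
Forward elimination and back-substitution give M_0 = 0, M_1 = 924/23, M_2 = -522/23, M_3 = 0.
On [2, 4], S'(t) = b_2 + 2c_2·(t - 2) + 3d_2·(t - 2)² with b_2 = Δ_2 - h_2(2M_2 + M_3)/6 = 233/23, c_2 = M_2/2 = -261/23, d_2 = (M_3 - M_2)/(6h_2) = 87/46. So S'(4) = -289/23.

-12.5652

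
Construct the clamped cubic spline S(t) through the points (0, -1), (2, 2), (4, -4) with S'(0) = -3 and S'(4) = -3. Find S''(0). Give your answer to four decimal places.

With m_i denoting the second derivative at x_i, h_i = 2, 2, and Δ_i = (y_(i+1) − y_i)/h_i = 3/2, -3:
  2·m_0 + 8·m_1 + 2·m_2 = 6(Δ_1 - Δ_0) = -27
Clamped end conditions give two more equations: 2h_0·m_0 + h_0·m_1 = 6(Δ_0 - S'(0)) = 27 and h_1·m_1 + 2h_1·m_2 = 6(S'(4) - Δ_1) = 0.
Solving: m_0 = 81/8, m_1 = -27/4, m_2 = 27/8.

10.1250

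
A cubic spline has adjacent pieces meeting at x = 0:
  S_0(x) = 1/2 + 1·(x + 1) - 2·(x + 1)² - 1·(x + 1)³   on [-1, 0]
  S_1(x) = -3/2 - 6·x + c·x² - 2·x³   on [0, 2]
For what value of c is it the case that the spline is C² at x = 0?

S_0''(x) = -4 - 6·(x + 1), so S_0''(0) = -10. On the right, S_1''(0) = 2c, so c = -5.

-5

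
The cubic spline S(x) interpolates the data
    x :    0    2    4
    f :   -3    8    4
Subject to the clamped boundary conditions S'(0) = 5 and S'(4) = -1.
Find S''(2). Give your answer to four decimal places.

Write M_i for S''(x_i). With h_i = 2, 2 and divided differences Δ_i = 11/2, -2, the continuity of S' gives the tridiagonal system
  2·M_0 + 8·M_1 + 2·M_2 = 6(Δ_1 - Δ_0) = -45
Clamped end conditions give two more equations: 2h_0·M_0 + h_0·M_1 = 6(Δ_0 - S'(0)) = 3 and h_1·M_1 + 2h_1·M_2 = 6(S'(4) - Δ_1) = 6.
Solving: M_0 = 39/8, M_1 = -33/4, M_2 = 45/8.

-8.2500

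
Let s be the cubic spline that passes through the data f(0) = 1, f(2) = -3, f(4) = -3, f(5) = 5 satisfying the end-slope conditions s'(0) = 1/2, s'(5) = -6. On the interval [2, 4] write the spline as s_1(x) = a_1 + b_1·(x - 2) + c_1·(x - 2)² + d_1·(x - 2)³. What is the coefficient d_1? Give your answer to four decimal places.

1.6033

With M_i denoting the second derivative at x_i, h_i = 2, 2, 1, and Δ_i = (y_(i+1) − y_i)/h_i = -2, 0, 8:
  2·M_0 + 8·M_1 + 2·M_2 = 6(Δ_1 - Δ_0) = 12
  2·M_1 + 6·M_2 + 1·M_3 = 6(Δ_2 - Δ_1) = 48
Clamped end conditions give two more equations: 2h_0·M_0 + h_0·M_1 = 6(Δ_0 - s'(0)) = -15 and h_2·M_2 + 2h_2·M_3 = 6(s'(5) - Δ_2) = -84.
Solving: M_0 = -62/23, M_1 = -97/46, M_2 = 394/23, M_3 = -1163/23.
On [2, 4], with s_1(x) = a_1 + b_1·(x - 2) + c_1·(x - 2)² + d_1·(x - 2)³: c_1 = M_1/2 = -97/92, d_1 = (M_2 - M_1)/(6h_1) = 295/184, b_1 = Δ_1 - h_1(2M_1 + M_2)/6 = -99/23.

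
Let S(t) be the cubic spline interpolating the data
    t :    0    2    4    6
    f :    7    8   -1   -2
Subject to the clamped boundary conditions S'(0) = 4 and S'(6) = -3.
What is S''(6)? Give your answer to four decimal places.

Put σ_i = S'' at the i-th knot. Here h = (2, 2, 2) and Δ = (1/2, -9/2, -1/2), so the interior equations h_(i-1)·σ_(i-1) + 2(h_(i-1)+h_i)·σ_i + h_i·σ_(i+1) = 6(Δ_i − Δ_(i-1)) read
  2·σ_0 + 8·σ_1 + 2·σ_2 = 6(Δ_1 - Δ_0) = -30
  2·σ_1 + 8·σ_2 + 2·σ_3 = 6(Δ_2 - Δ_1) = 24
Clamped end conditions give two more equations: 2h_0·σ_0 + h_0·σ_1 = 6(Δ_0 - S'(0)) = -21 and h_2·σ_2 + 2h_2·σ_3 = 6(S'(6) - Δ_2) = -15.
Solving the tridiagonal system: σ_0 = -91/30, σ_1 = -133/30, σ_2 = 173/30, σ_3 = -199/30.

-6.6333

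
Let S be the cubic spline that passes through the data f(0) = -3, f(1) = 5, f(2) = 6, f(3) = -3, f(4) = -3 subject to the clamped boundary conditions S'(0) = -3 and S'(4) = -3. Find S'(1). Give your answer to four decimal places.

With σ_i denoting the second derivative at x_i, h_i = 1, 1, 1, 1, and Δ_i = (y_(i+1) − y_i)/h_i = 8, 1, -9, 0:
  1·σ_0 + 4·σ_1 + 1·σ_2 = 6(Δ_1 - Δ_0) = -42
  1·σ_1 + 4·σ_2 + 1·σ_3 = 6(Δ_2 - Δ_1) = -60
  1·σ_2 + 4·σ_3 + 1·σ_4 = 6(Δ_3 - Δ_2) = 54
Clamped end conditions give two more equations: 2h_0·σ_0 + h_0·σ_1 = 6(Δ_0 - S'(0)) = 66 and h_3·σ_3 + 2h_3·σ_4 = 6(S'(4) - Δ_3) = -18.
Solving the tridiagonal system: σ_0 = 579/14, σ_1 = -117/7, σ_2 = -33/2, σ_3 = 159/7, σ_4 = -285/14.
On [1, 2], S'(t) = b_1 + 2c_1·(t - 1) + 3d_1·(t - 1)² with b_1 = Δ_1 - h_1(2σ_1 + σ_2)/6 = 261/28, c_1 = σ_1/2 = -117/14, d_1 = (σ_2 - σ_1)/(6h_1) = 1/28. So S'(1) = 261/28.

9.3214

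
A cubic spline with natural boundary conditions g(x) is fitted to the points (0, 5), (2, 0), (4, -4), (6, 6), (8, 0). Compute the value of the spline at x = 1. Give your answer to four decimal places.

2.8817

Write m_i for g''(x_i). With h_i = 2, 2, 2, 2 and divided differences Δ_i = -5/2, -2, 5, -3, the continuity of g' gives the tridiagonal system
  2·m_0 + 8·m_1 + 2·m_2 = 6(Δ_1 - Δ_0) = 3
  2·m_1 + 8·m_2 + 2·m_3 = 6(Δ_2 - Δ_1) = 42
  2·m_2 + 8·m_3 + 2·m_4 = 6(Δ_3 - Δ_2) = -48
Natural end conditions: m_0 = m_4 = 0.
Forward elimination and back-substitution give m_0 = 0, m_1 = -171/112, m_2 = 213/28, m_3 = -885/112, m_4 = 0.
On [0, 2], g(x) = 5 - 223/112·x + 0·x² - 57/448·x³.
With x = 1: g(1) = 1291/448.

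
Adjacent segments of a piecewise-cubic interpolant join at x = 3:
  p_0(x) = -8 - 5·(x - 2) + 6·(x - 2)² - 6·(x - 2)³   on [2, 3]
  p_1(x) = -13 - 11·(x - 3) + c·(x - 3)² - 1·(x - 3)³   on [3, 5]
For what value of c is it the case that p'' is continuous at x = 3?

p_0''(x) = 12 - 36·(x - 2), so p_0''(3) = -24. On the right, p_1''(3) = 2c, so c = -12.

-12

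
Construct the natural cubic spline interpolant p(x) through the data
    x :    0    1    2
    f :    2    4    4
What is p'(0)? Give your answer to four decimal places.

With M_i denoting the second derivative at x_i, h_i = 1, 1, and Δ_i = (y_(i+1) − y_i)/h_i = 2, 0:
  1·M_0 + 4·M_1 + 1·M_2 = 6(Δ_1 - Δ_0) = -12
Natural end conditions: M_0 = M_2 = 0.
Forward elimination and back-substitution give M_0 = 0, M_1 = -3, M_2 = 0.
On [0, 1], p'(x) = b_0 + 2c_0·x + 3d_0·x² with b_0 = Δ_0 - h_0(2M_0 + M_1)/6 = 5/2, c_0 = M_0/2 = 0, d_0 = (M_1 - M_0)/(6h_0) = -1/2. So p'(0) = 5/2.

2.5000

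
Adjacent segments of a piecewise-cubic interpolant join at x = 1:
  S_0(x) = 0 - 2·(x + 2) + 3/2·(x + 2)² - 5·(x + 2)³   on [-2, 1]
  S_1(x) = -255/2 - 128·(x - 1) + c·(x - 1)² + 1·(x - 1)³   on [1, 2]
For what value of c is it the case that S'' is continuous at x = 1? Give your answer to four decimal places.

-43.5000

S_0''(x) = 3 - 30·(x + 2), so S_0''(1) = -87. On the right, S_1''(1) = 2c, so c = -87/2.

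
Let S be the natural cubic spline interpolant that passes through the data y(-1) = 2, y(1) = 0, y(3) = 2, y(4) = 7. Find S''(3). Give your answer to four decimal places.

3.8182

Put M_i = S'' at the i-th knot. Here h = (2, 2, 1) and Δ = (-1, 1, 5), so the interior equations h_(i-1)·M_(i-1) + 2(h_(i-1)+h_i)·M_i + h_i·M_(i+1) = 6(Δ_i − Δ_(i-1)) read
  2·M_0 + 8·M_1 + 2·M_2 = 6(Δ_1 - Δ_0) = 12
  2·M_1 + 6·M_2 + 1·M_3 = 6(Δ_2 - Δ_1) = 24
Natural end conditions: M_0 = M_3 = 0.
Hence M_0 = 0, M_1 = 6/11, M_2 = 42/11, M_3 = 0.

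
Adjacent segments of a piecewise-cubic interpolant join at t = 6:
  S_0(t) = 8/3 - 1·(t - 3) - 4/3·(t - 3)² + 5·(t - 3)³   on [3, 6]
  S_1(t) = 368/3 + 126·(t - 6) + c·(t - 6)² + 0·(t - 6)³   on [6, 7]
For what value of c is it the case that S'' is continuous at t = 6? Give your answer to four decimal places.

S_0''(t) = -8/3 + 30·(t - 3), so S_0''(6) = 262/3. On the right, S_1''(6) = 2c, so c = 131/3.

43.6667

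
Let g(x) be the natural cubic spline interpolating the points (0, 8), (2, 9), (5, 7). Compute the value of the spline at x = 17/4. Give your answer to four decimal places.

Let m_i = g''(x_i). Step sizes h_i = 2, 3; slopes of the chords Δ_i = (y_(i+1) - y_i)/h_i = 1/2, -2/3.
  2·m_0 + 10·m_1 + 3·m_2 = 6(Δ_1 - Δ_0) = -7
Natural end conditions: m_0 = m_2 = 0.
Hence m_0 = 0, m_1 = -7/10, m_2 = 0.
On [2, 5], g(x) = 9 + 1/30·(x - 2) - 7/20·(x - 2)² + 7/180·(x - 2)³.
With (x - 2) = 9/4: g(17/4) = 1983/256.

7.7461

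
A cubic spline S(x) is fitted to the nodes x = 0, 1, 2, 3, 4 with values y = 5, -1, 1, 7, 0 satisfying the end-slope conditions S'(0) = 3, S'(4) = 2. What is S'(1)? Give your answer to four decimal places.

With m_i denoting the second derivative at x_i, h_i = 1, 1, 1, 1, and Δ_i = (y_(i+1) − y_i)/h_i = -6, 2, 6, -7:
  1·m_0 + 4·m_1 + 1·m_2 = 6(Δ_1 - Δ_0) = 48
  1·m_1 + 4·m_2 + 1·m_3 = 6(Δ_2 - Δ_1) = 24
  1·m_2 + 4·m_3 + 1·m_4 = 6(Δ_3 - Δ_2) = -78
Clamped end conditions give two more equations: 2h_0·m_0 + h_0·m_1 = 6(Δ_0 - S'(0)) = -54 and h_3·m_3 + 2h_3·m_4 = 6(S'(4) - Δ_3) = 54.
Hence m_0 = -509/14, m_1 = 131/7, m_2 = 19/2, m_3 = -229/7, m_4 = 607/14.
On [1, 2], S'(x) = b_1 + 2c_1·(x - 1) + 3d_1·(x - 1)² with b_1 = Δ_1 - h_1(2m_1 + m_2)/6 = -163/28, c_1 = m_1/2 = 131/14, d_1 = (m_2 - m_1)/(6h_1) = -43/28. So S'(1) = -163/28.

-5.8214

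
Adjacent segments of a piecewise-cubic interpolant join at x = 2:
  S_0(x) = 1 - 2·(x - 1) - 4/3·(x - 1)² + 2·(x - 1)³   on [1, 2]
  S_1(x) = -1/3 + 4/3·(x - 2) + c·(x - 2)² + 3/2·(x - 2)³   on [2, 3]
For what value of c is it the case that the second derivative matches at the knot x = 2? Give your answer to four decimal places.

S_0''(x) = -8/3 + 12·(x - 1), so S_0''(2) = 28/3. On the right, S_1''(2) = 2c, so c = 14/3.

4.6667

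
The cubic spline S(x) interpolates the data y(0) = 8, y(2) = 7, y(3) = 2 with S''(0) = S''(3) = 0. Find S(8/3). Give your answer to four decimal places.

Put M_i = S'' at the i-th knot. Here h = (2, 1) and Δ = (-1/2, -5), so the interior equations h_(i-1)·M_(i-1) + 2(h_(i-1)+h_i)·M_i + h_i·M_(i+1) = 6(Δ_i − Δ_(i-1)) read
  2·M_0 + 6·M_1 + 1·M_2 = 6(Δ_1 - Δ_0) = -27
Natural end conditions: M_0 = M_2 = 0.
Forward elimination and back-substitution give M_0 = 0, M_1 = -9/2, M_2 = 0.
On [2, 3], S(x) = 7 - 7/2·(x - 2) - 9/4·(x - 2)² + 3/4·(x - 2)³.
With (x - 2) = 2/3: S(8/3) = 35/9.

3.8889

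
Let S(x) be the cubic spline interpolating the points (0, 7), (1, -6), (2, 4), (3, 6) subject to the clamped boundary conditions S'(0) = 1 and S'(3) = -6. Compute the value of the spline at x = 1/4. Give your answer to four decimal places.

5.3656

Let σ_i = S''(x_i). Step sizes h_i = 1, 1, 1; slopes of the chords Δ_i = (y_(i+1) - y_i)/h_i = -13, 10, 2.
  1·σ_0 + 4·σ_1 + 1·σ_2 = 6(Δ_1 - Δ_0) = 138
  1·σ_1 + 4·σ_2 + 1·σ_3 = 6(Δ_2 - Δ_1) = -48
Clamped end conditions give two more equations: 2h_0·σ_0 + h_0·σ_1 = 6(Δ_0 - S'(0)) = -84 and h_2·σ_2 + 2h_2·σ_3 = 6(S'(3) - Δ_2) = -48.
Forward elimination and back-substitution give σ_0 = -1066/15, σ_1 = 872/15, σ_2 = -352/15, σ_3 = -184/15.
On [0, 1], S(x) = 7 + 1·x - 533/15·x² + 323/15·x³.
With x = 1/4: S(1/4) = 1717/320.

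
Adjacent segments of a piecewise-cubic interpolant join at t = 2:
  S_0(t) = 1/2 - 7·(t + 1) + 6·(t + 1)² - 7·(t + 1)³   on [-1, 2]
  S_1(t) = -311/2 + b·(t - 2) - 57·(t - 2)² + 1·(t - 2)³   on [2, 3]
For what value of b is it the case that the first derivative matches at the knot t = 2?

S_0'(t) = -7 + 12·(t + 1) - 21·(t + 1)², so S_0'(2) = -160. On the right, S_1'(2) = b, so b = -160.

-160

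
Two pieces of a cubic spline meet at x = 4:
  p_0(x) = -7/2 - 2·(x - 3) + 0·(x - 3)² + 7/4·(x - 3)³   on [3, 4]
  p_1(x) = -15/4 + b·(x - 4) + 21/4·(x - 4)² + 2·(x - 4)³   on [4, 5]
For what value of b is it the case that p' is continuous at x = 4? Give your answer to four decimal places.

p_0'(x) = -2 + 0·(x - 3) + 21/4·(x - 3)², so p_0'(4) = 13/4. On the right, p_1'(4) = b, so b = 13/4.

3.2500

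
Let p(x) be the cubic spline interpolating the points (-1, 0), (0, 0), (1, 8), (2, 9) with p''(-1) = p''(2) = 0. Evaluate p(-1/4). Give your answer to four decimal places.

With m_i denoting the second derivative at x_i, h_i = 1, 1, 1, and Δ_i = (y_(i+1) − y_i)/h_i = 0, 8, 1:
  1·m_0 + 4·m_1 + 1·m_2 = 6(Δ_1 - Δ_0) = 48
  1·m_1 + 4·m_2 + 1·m_3 = 6(Δ_2 - Δ_1) = -42
Natural end conditions: m_0 = m_3 = 0.
Hence m_0 = 0, m_1 = 78/5, m_2 = -72/5, m_3 = 0.
On [-1, 0], p(x) = 0 - 13/5·(x + 1) + 0·(x + 1)² + 13/5·(x + 1)³.
With (x + 1) = 3/4: p(-1/4) = -273/320.

-0.8531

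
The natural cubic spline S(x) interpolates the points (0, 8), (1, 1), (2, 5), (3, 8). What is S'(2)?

5

Let M_i = S''(x_i). Step sizes h_i = 1, 1, 1; slopes of the chords Δ_i = (y_(i+1) - y_i)/h_i = -7, 4, 3.
  1·M_0 + 4·M_1 + 1·M_2 = 6(Δ_1 - Δ_0) = 66
  1·M_1 + 4·M_2 + 1·M_3 = 6(Δ_2 - Δ_1) = -6
Natural end conditions: M_0 = M_3 = 0.
Hence M_0 = 0, M_1 = 18, M_2 = -6, M_3 = 0.
On [2, 3], S'(x) = b_2 + 2c_2·(x - 2) + 3d_2·(x - 2)² with b_2 = Δ_2 - h_2(2M_2 + M_3)/6 = 5, c_2 = M_2/2 = -3, d_2 = (M_3 - M_2)/(6h_2) = 1. So S'(2) = 5.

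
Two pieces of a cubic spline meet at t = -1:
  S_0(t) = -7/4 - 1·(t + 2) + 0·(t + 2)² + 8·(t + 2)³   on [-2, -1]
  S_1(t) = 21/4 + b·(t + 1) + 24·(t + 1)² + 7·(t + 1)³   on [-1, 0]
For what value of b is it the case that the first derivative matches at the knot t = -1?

S_0'(t) = -1 + 0·(t + 2) + 24·(t + 2)², so S_0'(-1) = 23. On the right, S_1'(-1) = b, so b = 23.

23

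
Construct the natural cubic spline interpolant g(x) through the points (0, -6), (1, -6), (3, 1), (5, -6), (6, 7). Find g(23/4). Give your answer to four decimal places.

2.9453

With σ_i denoting the second derivative at x_i, h_i = 1, 2, 2, 1, and Δ_i = (y_(i+1) − y_i)/h_i = 0, 7/2, -7/2, 13:
  1·σ_0 + 6·σ_1 + 2·σ_2 = 6(Δ_1 - Δ_0) = 21
  2·σ_1 + 8·σ_2 + 2·σ_3 = 6(Δ_2 - Δ_1) = -42
  2·σ_2 + 6·σ_3 + 1·σ_4 = 6(Δ_3 - Δ_2) = 99
Natural end conditions: σ_0 = σ_4 = 0.
Hence σ_0 = 0, σ_1 = 38/5, σ_2 = -123/10, σ_3 = 103/5, σ_4 = 0.
On [5, 6], g(x) = -6 + 92/15·(x - 5) + 103/10·(x - 5)² - 103/30·(x - 5)³.
With (x - 5) = 3/4: g(23/4) = 377/128.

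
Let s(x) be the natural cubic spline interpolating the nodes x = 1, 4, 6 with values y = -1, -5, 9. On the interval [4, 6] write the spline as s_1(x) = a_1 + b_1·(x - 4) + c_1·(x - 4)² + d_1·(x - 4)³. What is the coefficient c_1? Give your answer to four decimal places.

Let m_i = s''(x_i). Step sizes h_i = 3, 2; slopes of the chords Δ_i = (y_(i+1) - y_i)/h_i = -4/3, 7.
  3·m_0 + 10·m_1 + 2·m_2 = 6(Δ_1 - Δ_0) = 50
Natural end conditions: m_0 = m_2 = 0.
Solving: m_0 = 0, m_1 = 5, m_2 = 0.
On [4, 6], with s_1(x) = a_1 + b_1·(x - 4) + c_1·(x - 4)² + d_1·(x - 4)³: c_1 = m_1/2 = 5/2, d_1 = (m_2 - m_1)/(6h_1) = -5/12, b_1 = Δ_1 - h_1(2m_1 + m_2)/6 = 11/3.

2.5000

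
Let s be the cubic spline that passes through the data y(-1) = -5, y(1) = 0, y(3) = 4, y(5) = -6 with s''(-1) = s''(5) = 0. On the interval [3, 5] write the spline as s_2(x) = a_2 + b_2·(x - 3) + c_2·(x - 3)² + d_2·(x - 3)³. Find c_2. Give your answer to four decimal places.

-2.7500

Let M_i = s''(x_i). Step sizes h_i = 2, 2, 2; slopes of the chords Δ_i = (y_(i+1) - y_i)/h_i = 5/2, 2, -5.
  2·M_0 + 8·M_1 + 2·M_2 = 6(Δ_1 - Δ_0) = -3
  2·M_1 + 8·M_2 + 2·M_3 = 6(Δ_2 - Δ_1) = -42
Natural end conditions: M_0 = M_3 = 0.
Solving: M_0 = 0, M_1 = 1, M_2 = -11/2, M_3 = 0.
On [3, 5], with s_2(x) = a_2 + b_2·(x - 3) + c_2·(x - 3)² + d_2·(x - 3)³: c_2 = M_2/2 = -11/4, d_2 = (M_3 - M_2)/(6h_2) = 11/24, b_2 = Δ_2 - h_2(2M_2 + M_3)/6 = -4/3.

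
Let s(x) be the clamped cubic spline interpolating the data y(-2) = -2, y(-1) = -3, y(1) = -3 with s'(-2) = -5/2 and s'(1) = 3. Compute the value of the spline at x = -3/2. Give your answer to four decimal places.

-2.7292

Write m_i for s''(x_i). With h_i = 1, 2 and divided differences Δ_i = -1, 0, the continuity of s' gives the tridiagonal system
  1·m_0 + 6·m_1 + 2·m_2 = 6(Δ_1 - Δ_0) = 6
Clamped end conditions give two more equations: 2h_0·m_0 + h_0·m_1 = 6(Δ_0 - s'(-2)) = 9 and h_1·m_1 + 2h_1·m_2 = 6(s'(1) - Δ_1) = 18.
Forward elimination and back-substitution give m_0 = 16/3, m_1 = -5/3, m_2 = 16/3.
On [-2, -1], s(x) = -2 - 5/2·(x + 2) + 8/3·(x + 2)² - 7/6·(x + 2)³.
With (x + 2) = 1/2: s(-3/2) = -131/48.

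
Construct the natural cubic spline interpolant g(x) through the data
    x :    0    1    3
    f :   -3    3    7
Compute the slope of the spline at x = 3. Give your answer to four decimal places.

Let m_i = g''(x_i). Step sizes h_i = 1, 2; slopes of the chords Δ_i = (y_(i+1) - y_i)/h_i = 6, 2.
  1·m_0 + 6·m_1 + 2·m_2 = 6(Δ_1 - Δ_0) = -24
Natural end conditions: m_0 = m_2 = 0.
Solving the tridiagonal system: m_0 = 0, m_1 = -4, m_2 = 0.
On [1, 3], g'(x) = b_1 + 2c_1·(x - 1) + 3d_1·(x - 1)² with b_1 = Δ_1 - h_1(2m_1 + m_2)/6 = 14/3, c_1 = m_1/2 = -2, d_1 = (m_2 - m_1)/(6h_1) = 1/3. So g'(3) = 2/3.

0.6667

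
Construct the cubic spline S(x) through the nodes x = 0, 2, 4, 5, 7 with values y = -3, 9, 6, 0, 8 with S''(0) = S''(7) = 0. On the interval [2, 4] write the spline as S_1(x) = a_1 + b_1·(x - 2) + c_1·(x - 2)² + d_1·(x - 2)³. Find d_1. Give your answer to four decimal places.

Let M_i = S''(x_i). Step sizes h_i = 2, 2, 1, 2; slopes of the chords Δ_i = (y_(i+1) - y_i)/h_i = 6, -3/2, -6, 4.
  2·M_0 + 8·M_1 + 2·M_2 = 6(Δ_1 - Δ_0) = -45
  2·M_1 + 6·M_2 + 1·M_3 = 6(Δ_2 - Δ_1) = -27
  1·M_2 + 6·M_3 + 2·M_4 = 6(Δ_3 - Δ_2) = 60
Natural end conditions: M_0 = M_4 = 0.
Solving: M_0 = 0, M_1 = -1131/256, M_2 = -309/64, M_3 = 1383/128, M_4 = 0.
On [2, 4], with S_1(x) = a_1 + b_1·(x - 2) + c_1·(x - 2)² + d_1·(x - 2)³: c_1 = M_1/2 = -1131/512, d_1 = (M_2 - M_1)/(6h_1) = -35/1024, b_1 = Δ_1 - h_1(2M_1 + M_2)/6 = 391/128.

-0.0342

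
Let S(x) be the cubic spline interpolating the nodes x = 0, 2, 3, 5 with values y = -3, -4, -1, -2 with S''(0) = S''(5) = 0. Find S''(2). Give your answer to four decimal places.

With M_i denoting the second derivative at x_i, h_i = 2, 1, 2, and Δ_i = (y_(i+1) − y_i)/h_i = -1/2, 3, -1/2:
  2·M_0 + 6·M_1 + 1·M_2 = 6(Δ_1 - Δ_0) = 21
  1·M_1 + 6·M_2 + 2·M_3 = 6(Δ_2 - Δ_1) = -21
Natural end conditions: M_0 = M_3 = 0.
Forward elimination and back-substitution give M_0 = 0, M_1 = 21/5, M_2 = -21/5, M_3 = 0.

4.2000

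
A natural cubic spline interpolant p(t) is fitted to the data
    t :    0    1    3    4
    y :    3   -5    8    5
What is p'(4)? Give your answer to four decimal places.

-5.6875

With σ_i denoting the second derivative at x_i, h_i = 1, 2, 1, and Δ_i = (y_(i+1) − y_i)/h_i = -8, 13/2, -3:
  1·σ_0 + 6·σ_1 + 2·σ_2 = 6(Δ_1 - Δ_0) = 87
  2·σ_1 + 6·σ_2 + 1·σ_3 = 6(Δ_2 - Δ_1) = -57
Natural end conditions: σ_0 = σ_3 = 0.
Forward elimination and back-substitution give σ_0 = 0, σ_1 = 159/8, σ_2 = -129/8, σ_3 = 0.
On [3, 4], p'(t) = b_2 + 2c_2·(t - 3) + 3d_2·(t - 3)² with b_2 = Δ_2 - h_2(2σ_2 + σ_3)/6 = 19/8, c_2 = σ_2/2 = -129/16, d_2 = (σ_3 - σ_2)/(6h_2) = 43/16. So p'(4) = -91/16.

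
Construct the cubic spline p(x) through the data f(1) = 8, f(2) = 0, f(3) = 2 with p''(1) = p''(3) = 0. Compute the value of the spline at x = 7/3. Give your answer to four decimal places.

Let m_i = p''(x_i). Step sizes h_i = 1, 1; slopes of the chords Δ_i = (y_(i+1) - y_i)/h_i = -8, 2.
  1·m_0 + 4·m_1 + 1·m_2 = 6(Δ_1 - Δ_0) = 60
Natural end conditions: m_0 = m_2 = 0.
Forward elimination and back-substitution give m_0 = 0, m_1 = 15, m_2 = 0.
On [2, 3], p(x) = 0 - 3·(x - 2) + 15/2·(x - 2)² - 5/2·(x - 2)³.
With (x - 2) = 1/3: p(7/3) = -7/27.

-0.2593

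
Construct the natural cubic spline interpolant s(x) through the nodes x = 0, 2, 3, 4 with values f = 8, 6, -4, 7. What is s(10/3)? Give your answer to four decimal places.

-2.5072

Let M_i = s''(x_i). Step sizes h_i = 2, 1, 1; slopes of the chords Δ_i = (y_(i+1) - y_i)/h_i = -1, -10, 11.
  2·M_0 + 6·M_1 + 1·M_2 = 6(Δ_1 - Δ_0) = -54
  1·M_1 + 4·M_2 + 1·M_3 = 6(Δ_2 - Δ_1) = 126
Natural end conditions: M_0 = M_3 = 0.
Hence M_0 = 0, M_1 = -342/23, M_2 = 810/23, M_3 = 0.
On [3, 4], s(x) = -4 - 17/23·(x - 3) + 405/23·(x - 3)² - 135/23·(x - 3)³.
With (x - 3) = 1/3: s(10/3) = -173/69.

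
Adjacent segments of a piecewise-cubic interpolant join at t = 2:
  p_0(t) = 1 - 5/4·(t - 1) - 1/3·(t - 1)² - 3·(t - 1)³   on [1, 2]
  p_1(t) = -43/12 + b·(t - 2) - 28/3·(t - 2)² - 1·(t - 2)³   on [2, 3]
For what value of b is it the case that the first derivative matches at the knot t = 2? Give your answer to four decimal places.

-10.9167

p_0'(t) = -5/4 - 2/3·(t - 1) - 9·(t - 1)², so p_0'(2) = -131/12. On the right, p_1'(2) = b, so b = -131/12.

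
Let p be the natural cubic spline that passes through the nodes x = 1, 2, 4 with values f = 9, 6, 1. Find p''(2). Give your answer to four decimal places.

With σ_i denoting the second derivative at x_i, h_i = 1, 2, and Δ_i = (y_(i+1) − y_i)/h_i = -3, -5/2:
  1·σ_0 + 6·σ_1 + 2·σ_2 = 6(Δ_1 - Δ_0) = 3
Natural end conditions: σ_0 = σ_2 = 0.
Solving: σ_0 = 0, σ_1 = 1/2, σ_2 = 0.

0.5000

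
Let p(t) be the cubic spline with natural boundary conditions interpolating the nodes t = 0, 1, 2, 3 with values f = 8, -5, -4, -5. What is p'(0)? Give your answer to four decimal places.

-16.8667

Write M_i for p''(x_i). With h_i = 1, 1, 1 and divided differences Δ_i = -13, 1, -1, the continuity of p' gives the tridiagonal system
  1·M_0 + 4·M_1 + 1·M_2 = 6(Δ_1 - Δ_0) = 84
  1·M_1 + 4·M_2 + 1·M_3 = 6(Δ_2 - Δ_1) = -12
Natural end conditions: M_0 = M_3 = 0.
Solving the tridiagonal system: M_0 = 0, M_1 = 116/5, M_2 = -44/5, M_3 = 0.
On [0, 1], p'(t) = b_0 + 2c_0·t + 3d_0·t² with b_0 = Δ_0 - h_0(2M_0 + M_1)/6 = -253/15, c_0 = M_0/2 = 0, d_0 = (M_1 - M_0)/(6h_0) = 58/15. So p'(0) = -253/15.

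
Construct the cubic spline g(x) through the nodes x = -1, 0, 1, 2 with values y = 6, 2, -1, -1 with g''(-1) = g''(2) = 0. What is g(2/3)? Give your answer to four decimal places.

-0.2914

Put σ_i = g'' at the i-th knot. Here h = (1, 1, 1) and Δ = (-4, -3, 0), so the interior equations h_(i-1)·σ_(i-1) + 2(h_(i-1)+h_i)·σ_i + h_i·σ_(i+1) = 6(Δ_i − Δ_(i-1)) read
  1·σ_0 + 4·σ_1 + 1·σ_2 = 6(Δ_1 - Δ_0) = 6
  1·σ_1 + 4·σ_2 + 1·σ_3 = 6(Δ_2 - Δ_1) = 18
Natural end conditions: σ_0 = σ_3 = 0.
Solving the tridiagonal system: σ_0 = 0, σ_1 = 2/5, σ_2 = 22/5, σ_3 = 0.
On [0, 1], g(x) = 2 - 58/15·x + 1/5·x² + 2/3·x³.
With x = 2/3: g(2/3) = -118/405.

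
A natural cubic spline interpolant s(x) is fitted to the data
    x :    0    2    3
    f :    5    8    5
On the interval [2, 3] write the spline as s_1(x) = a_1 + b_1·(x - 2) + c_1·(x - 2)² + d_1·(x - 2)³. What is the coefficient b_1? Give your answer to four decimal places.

Write M_i for s''(x_i). With h_i = 2, 1 and divided differences Δ_i = 3/2, -3, the continuity of s' gives the tridiagonal system
  2·M_0 + 6·M_1 + 1·M_2 = 6(Δ_1 - Δ_0) = -27
Natural end conditions: M_0 = M_2 = 0.
Solving: M_0 = 0, M_1 = -9/2, M_2 = 0.
On [2, 3], with s_1(x) = a_1 + b_1·(x - 2) + c_1·(x - 2)² + d_1·(x - 2)³: c_1 = M_1/2 = -9/4, d_1 = (M_2 - M_1)/(6h_1) = 3/4, b_1 = Δ_1 - h_1(2M_1 + M_2)/6 = -3/2.

-1.5000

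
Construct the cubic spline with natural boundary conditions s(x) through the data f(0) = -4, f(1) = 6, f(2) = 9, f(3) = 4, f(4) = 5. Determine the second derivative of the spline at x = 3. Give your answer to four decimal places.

With M_i denoting the second derivative at x_i, h_i = 1, 1, 1, 1, and Δ_i = (y_(i+1) − y_i)/h_i = 10, 3, -5, 1:
  1·M_0 + 4·M_1 + 1·M_2 = 6(Δ_1 - Δ_0) = -42
  1·M_1 + 4·M_2 + 1·M_3 = 6(Δ_2 - Δ_1) = -48
  1·M_2 + 4·M_3 + 1·M_4 = 6(Δ_3 - Δ_2) = 36
Natural end conditions: M_0 = M_4 = 0.
Forward elimination and back-substitution give M_0 = 0, M_1 = -201/28, M_2 = -93/7, M_3 = 345/28, M_4 = 0.

12.3214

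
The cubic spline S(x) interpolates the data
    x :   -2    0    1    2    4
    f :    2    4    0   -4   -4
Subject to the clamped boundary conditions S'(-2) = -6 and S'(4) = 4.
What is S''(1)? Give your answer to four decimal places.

2.1667

Let σ_i = S''(x_i). Step sizes h_i = 2, 1, 1, 2; slopes of the chords Δ_i = (y_(i+1) - y_i)/h_i = 1, -4, -4, 0.
  2·σ_0 + 6·σ_1 + 1·σ_2 = 6(Δ_1 - Δ_0) = -30
  1·σ_1 + 4·σ_2 + 1·σ_3 = 6(Δ_2 - Δ_1) = 0
  1·σ_2 + 6·σ_3 + 2·σ_4 = 6(Δ_3 - Δ_2) = 24
Clamped end conditions give two more equations: 2h_0·σ_0 + h_0·σ_1 = 6(Δ_0 - S'(-2)) = 42 and h_3·σ_3 + 2h_3·σ_4 = 6(S'(4) - Δ_3) = 24.
Solving: σ_0 = 949/60, σ_1 = -319/30, σ_2 = 13/6, σ_3 = 59/30, σ_4 = 301/60.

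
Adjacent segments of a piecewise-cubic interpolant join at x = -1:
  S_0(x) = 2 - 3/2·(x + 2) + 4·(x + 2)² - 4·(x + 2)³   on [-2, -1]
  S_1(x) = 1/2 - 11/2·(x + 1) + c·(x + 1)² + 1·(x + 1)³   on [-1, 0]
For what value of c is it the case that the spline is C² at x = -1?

-8

S_0''(x) = 8 - 24·(x + 2), so S_0''(-1) = -16. On the right, S_1''(-1) = 2c, so c = -8.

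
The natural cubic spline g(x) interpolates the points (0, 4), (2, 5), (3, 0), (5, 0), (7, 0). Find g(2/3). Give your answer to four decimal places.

Write M_i for g''(x_i). With h_i = 2, 1, 2, 2 and divided differences Δ_i = 1/2, -5, 0, 0, the continuity of g' gives the tridiagonal system
  2·M_0 + 6·M_1 + 1·M_2 = 6(Δ_1 - Δ_0) = -33
  1·M_1 + 6·M_2 + 2·M_3 = 6(Δ_2 - Δ_1) = 30
  2·M_2 + 8·M_3 + 2·M_4 = 6(Δ_3 - Δ_2) = 0
Natural end conditions: M_0 = M_4 = 0.
Solving the tridiagonal system: M_0 = 0, M_1 = -423/64, M_2 = 213/32, M_3 = -213/128, M_4 = 0.
On [0, 2], g(x) = 4 + 173/64·x + 0·x² - 141/256·x³.
With x = 2/3: g(2/3) = 203/36.

5.6389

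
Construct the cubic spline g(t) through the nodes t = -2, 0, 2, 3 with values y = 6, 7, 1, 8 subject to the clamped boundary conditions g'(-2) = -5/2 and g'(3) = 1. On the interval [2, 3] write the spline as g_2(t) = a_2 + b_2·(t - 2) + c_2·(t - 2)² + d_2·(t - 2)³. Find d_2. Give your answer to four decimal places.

Put m_i = g'' at the i-th knot. Here h = (2, 2, 1) and Δ = (1/2, -3, 7), so the interior equations h_(i-1)·m_(i-1) + 2(h_(i-1)+h_i)·m_i + h_i·m_(i+1) = 6(Δ_i − Δ_(i-1)) read
  2·m_0 + 8·m_1 + 2·m_2 = 6(Δ_1 - Δ_0) = -21
  2·m_1 + 6·m_2 + 1·m_3 = 6(Δ_2 - Δ_1) = 60
Clamped end conditions give two more equations: 2h_0·m_0 + h_0·m_1 = 6(Δ_0 - g'(-2)) = 18 and h_2·m_2 + 2h_2·m_3 = 6(g'(3) - Δ_2) = -36.
Solving: m_0 = 421/46, m_1 = -214/23, m_2 = 404/23, m_3 = -616/23.
On [2, 3], with g_2(t) = a_2 + b_2·(t - 2) + c_2·(t - 2)² + d_2·(t - 2)³: c_2 = m_2/2 = 202/23, d_2 = (m_3 - m_2)/(6h_2) = -170/23, b_2 = Δ_2 - h_2(2m_2 + m_3)/6 = 129/23.

-7.3913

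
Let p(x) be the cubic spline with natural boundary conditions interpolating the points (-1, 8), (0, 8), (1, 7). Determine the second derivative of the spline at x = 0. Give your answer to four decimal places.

-1.5000

Put M_i = p'' at the i-th knot. Here h = (1, 1) and Δ = (0, -1), so the interior equations h_(i-1)·M_(i-1) + 2(h_(i-1)+h_i)·M_i + h_i·M_(i+1) = 6(Δ_i − Δ_(i-1)) read
  1·M_0 + 4·M_1 + 1·M_2 = 6(Δ_1 - Δ_0) = -6
Natural end conditions: M_0 = M_2 = 0.
Solving: M_0 = 0, M_1 = -3/2, M_2 = 0.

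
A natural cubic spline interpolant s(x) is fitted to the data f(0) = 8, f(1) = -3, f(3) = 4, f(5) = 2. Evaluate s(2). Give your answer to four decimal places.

With M_i denoting the second derivative at x_i, h_i = 1, 2, 2, and Δ_i = (y_(i+1) − y_i)/h_i = -11, 7/2, -1:
  1·M_0 + 6·M_1 + 2·M_2 = 6(Δ_1 - Δ_0) = 87
  2·M_1 + 8·M_2 + 2·M_3 = 6(Δ_2 - Δ_1) = -27
Natural end conditions: M_0 = M_3 = 0.
Forward elimination and back-substitution give M_0 = 0, M_1 = 375/22, M_2 = -84/11, M_3 = 0.
On [1, 3], s(x) = -3 - 117/22·(x - 1) + 375/44·(x - 1)² - 181/88·(x - 1)³.
With (x - 1) = 1: s(2) = -163/88.

-1.8523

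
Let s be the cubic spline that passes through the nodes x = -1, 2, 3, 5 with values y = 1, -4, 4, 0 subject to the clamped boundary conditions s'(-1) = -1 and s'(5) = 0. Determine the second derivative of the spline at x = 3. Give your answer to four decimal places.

Write m_i for s''(x_i). With h_i = 3, 1, 2 and divided differences Δ_i = -5/3, 8, -2, the continuity of s' gives the tridiagonal system
  3·m_0 + 8·m_1 + 1·m_2 = 6(Δ_1 - Δ_0) = 58
  1·m_1 + 6·m_2 + 2·m_3 = 6(Δ_2 - Δ_1) = -60
Clamped end conditions give two more equations: 2h_0·m_0 + h_0·m_1 = 6(Δ_0 - s'(-1)) = -4 and h_2·m_2 + 2h_2·m_3 = 6(s'(5) - Δ_2) = 12.
Solving the tridiagonal system: m_0 = -136/21, m_1 = 244/21, m_2 = -326/21, m_3 = 226/21.

-15.5238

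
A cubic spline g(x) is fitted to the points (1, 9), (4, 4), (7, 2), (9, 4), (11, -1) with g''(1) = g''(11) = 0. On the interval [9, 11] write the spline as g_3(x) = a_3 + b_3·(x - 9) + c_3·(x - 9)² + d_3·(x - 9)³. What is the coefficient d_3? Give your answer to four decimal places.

Let m_i = g''(x_i). Step sizes h_i = 3, 3, 2, 2; slopes of the chords Δ_i = (y_(i+1) - y_i)/h_i = -5/3, -2/3, 1, -5/2.
  3·m_0 + 12·m_1 + 3·m_2 = 6(Δ_1 - Δ_0) = 6
  3·m_1 + 10·m_2 + 2·m_3 = 6(Δ_2 - Δ_1) = 10
  2·m_2 + 8·m_3 + 2·m_4 = 6(Δ_3 - Δ_2) = -21
Natural end conditions: m_0 = m_4 = 0.
Solving the tridiagonal system: m_0 = 0, m_1 = 3/28, m_2 = 11/7, m_3 = -169/56, m_4 = 0.
On [9, 11], with g_3(x) = a_3 + b_3·(x - 9) + c_3·(x - 9)² + d_3·(x - 9)³: c_3 = m_3/2 = -169/112, d_3 = (m_4 - m_3)/(6h_3) = 169/672, b_3 = Δ_3 - h_3(2m_3 + m_4)/6 = -41/84.

0.2515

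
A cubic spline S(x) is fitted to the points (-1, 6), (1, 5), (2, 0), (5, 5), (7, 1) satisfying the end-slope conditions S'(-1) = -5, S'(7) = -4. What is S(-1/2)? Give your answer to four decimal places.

4.7268

Write σ_i for S''(x_i). With h_i = 2, 1, 3, 2 and divided differences Δ_i = -1/2, -5, 5/3, -2, the continuity of S' gives the tridiagonal system
  2·σ_0 + 6·σ_1 + 1·σ_2 = 6(Δ_1 - Δ_0) = -27
  1·σ_1 + 8·σ_2 + 3·σ_3 = 6(Δ_2 - Δ_1) = 40
  3·σ_2 + 10·σ_3 + 2·σ_4 = 6(Δ_3 - Δ_2) = -22
Clamped end conditions give two more equations: 2h_0·σ_0 + h_0·σ_1 = 6(Δ_0 - S'(-1)) = 27 and h_3·σ_3 + 2h_3·σ_4 = 6(S'(7) - Δ_3) = -12.
Hence σ_0 = 4727/408, σ_1 = -1973/204, σ_2 = 1603/204, σ_3 = -299/68, σ_4 = -109/136.
On [-1, 1], S(x) = 6 - 5·(x + 1) + 4727/816·(x + 1)² - 2891/1632·(x + 1)³.
With (x + 1) = 1/2: S(-1/2) = 20571/4352.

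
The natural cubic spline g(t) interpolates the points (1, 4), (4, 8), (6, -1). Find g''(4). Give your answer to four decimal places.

Let M_i = g''(x_i). Step sizes h_i = 3, 2; slopes of the chords Δ_i = (y_(i+1) - y_i)/h_i = 4/3, -9/2.
  3·M_0 + 10·M_1 + 2·M_2 = 6(Δ_1 - Δ_0) = -35
Natural end conditions: M_0 = M_2 = 0.
Forward elimination and back-substitution give M_0 = 0, M_1 = -7/2, M_2 = 0.

-3.5000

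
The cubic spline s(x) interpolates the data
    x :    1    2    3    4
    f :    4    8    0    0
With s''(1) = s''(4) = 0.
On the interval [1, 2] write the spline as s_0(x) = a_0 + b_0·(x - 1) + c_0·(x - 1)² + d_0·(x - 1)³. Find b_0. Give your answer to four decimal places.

7.7333

Let m_i = s''(x_i). Step sizes h_i = 1, 1, 1; slopes of the chords Δ_i = (y_(i+1) - y_i)/h_i = 4, -8, 0.
  1·m_0 + 4·m_1 + 1·m_2 = 6(Δ_1 - Δ_0) = -72
  1·m_1 + 4·m_2 + 1·m_3 = 6(Δ_2 - Δ_1) = 48
Natural end conditions: m_0 = m_3 = 0.
Solving: m_0 = 0, m_1 = -112/5, m_2 = 88/5, m_3 = 0.
On [1, 2], with s_0(x) = a_0 + b_0·(x - 1) + c_0·(x - 1)² + d_0·(x - 1)³: c_0 = m_0/2 = 0, d_0 = (m_1 - m_0)/(6h_0) = -56/15, b_0 = Δ_0 - h_0(2m_0 + m_1)/6 = 116/15.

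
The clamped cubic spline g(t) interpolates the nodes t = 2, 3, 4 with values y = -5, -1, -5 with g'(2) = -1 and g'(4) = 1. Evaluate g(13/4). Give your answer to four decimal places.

Write M_i for g''(x_i). With h_i = 1, 1 and divided differences Δ_i = 4, -4, the continuity of g' gives the tridiagonal system
  1·M_0 + 4·M_1 + 1·M_2 = 6(Δ_1 - Δ_0) = -48
Clamped end conditions give two more equations: 2h_0·M_0 + h_0·M_1 = 6(Δ_0 - g'(2)) = 30 and h_1·M_1 + 2h_1·M_2 = 6(g'(4) - Δ_1) = 30.
Forward elimination and back-substitution give M_0 = 28, M_1 = -26, M_2 = 28.
On [3, 4], g(t) = -1 + 0·(t - 3) - 13·(t - 3)² + 9·(t - 3)³.
With (t - 3) = 1/4: g(13/4) = -107/64.

-1.6719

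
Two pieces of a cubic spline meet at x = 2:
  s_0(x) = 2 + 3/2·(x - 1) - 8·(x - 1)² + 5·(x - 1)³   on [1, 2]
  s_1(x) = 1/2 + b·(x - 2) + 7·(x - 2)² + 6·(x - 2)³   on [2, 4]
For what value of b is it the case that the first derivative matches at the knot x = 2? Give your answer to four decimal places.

s_0'(x) = 3/2 - 16·(x - 1) + 15·(x - 1)², so s_0'(2) = 1/2. On the right, s_1'(2) = b, so b = 1/2.

0.5000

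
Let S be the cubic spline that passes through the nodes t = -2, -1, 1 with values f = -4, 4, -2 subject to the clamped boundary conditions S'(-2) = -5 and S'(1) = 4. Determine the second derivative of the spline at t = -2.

53

With m_i denoting the second derivative at x_i, h_i = 1, 2, and Δ_i = (y_(i+1) − y_i)/h_i = 8, -3:
  1·m_0 + 6·m_1 + 2·m_2 = 6(Δ_1 - Δ_0) = -66
Clamped end conditions give two more equations: 2h_0·m_0 + h_0·m_1 = 6(Δ_0 - S'(-2)) = 78 and h_1·m_1 + 2h_1·m_2 = 6(S'(1) - Δ_1) = 42.
Hence m_0 = 53, m_1 = -28, m_2 = 49/2.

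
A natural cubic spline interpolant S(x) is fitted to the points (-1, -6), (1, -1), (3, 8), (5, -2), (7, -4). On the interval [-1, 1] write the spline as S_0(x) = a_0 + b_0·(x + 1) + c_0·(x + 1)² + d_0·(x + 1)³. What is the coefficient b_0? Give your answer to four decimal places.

1.2143

Put m_i = S'' at the i-th knot. Here h = (2, 2, 2, 2) and Δ = (5/2, 9/2, -5, -1), so the interior equations h_(i-1)·m_(i-1) + 2(h_(i-1)+h_i)·m_i + h_i·m_(i+1) = 6(Δ_i − Δ_(i-1)) read
  2·m_0 + 8·m_1 + 2·m_2 = 6(Δ_1 - Δ_0) = 12
  2·m_1 + 8·m_2 + 2·m_3 = 6(Δ_2 - Δ_1) = -57
  2·m_2 + 8·m_3 + 2·m_4 = 6(Δ_3 - Δ_2) = 24
Natural end conditions: m_0 = m_4 = 0.
Solving the tridiagonal system: m_0 = 0, m_1 = 27/7, m_2 = -66/7, m_3 = 75/14, m_4 = 0.
On [-1, 1], with S_0(x) = a_0 + b_0·(x + 1) + c_0·(x + 1)² + d_0·(x + 1)³: c_0 = m_0/2 = 0, d_0 = (m_1 - m_0)/(6h_0) = 9/28, b_0 = Δ_0 - h_0(2m_0 + m_1)/6 = 17/14.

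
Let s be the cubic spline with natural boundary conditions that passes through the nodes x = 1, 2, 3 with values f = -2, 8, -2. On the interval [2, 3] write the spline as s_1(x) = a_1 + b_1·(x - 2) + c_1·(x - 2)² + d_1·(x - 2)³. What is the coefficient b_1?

Write M_i for s''(x_i). With h_i = 1, 1 and divided differences Δ_i = 10, -10, the continuity of s' gives the tridiagonal system
  1·M_0 + 4·M_1 + 1·M_2 = 6(Δ_1 - Δ_0) = -120
Natural end conditions: M_0 = M_2 = 0.
Solving: M_0 = 0, M_1 = -30, M_2 = 0.
On [2, 3], with s_1(x) = a_1 + b_1·(x - 2) + c_1·(x - 2)² + d_1·(x - 2)³: c_1 = M_1/2 = -15, d_1 = (M_2 - M_1)/(6h_1) = 5, b_1 = Δ_1 - h_1(2M_1 + M_2)/6 = 0.

0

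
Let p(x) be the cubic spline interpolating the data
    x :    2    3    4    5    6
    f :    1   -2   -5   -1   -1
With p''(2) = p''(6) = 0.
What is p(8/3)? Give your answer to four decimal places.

-0.7884

Write m_i for p''(x_i). With h_i = 1, 1, 1, 1 and divided differences Δ_i = -3, -3, 4, 0, the continuity of p' gives the tridiagonal system
  1·m_0 + 4·m_1 + 1·m_2 = 6(Δ_1 - Δ_0) = 0
  1·m_1 + 4·m_2 + 1·m_3 = 6(Δ_2 - Δ_1) = 42
  1·m_2 + 4·m_3 + 1·m_4 = 6(Δ_3 - Δ_2) = -24
Natural end conditions: m_0 = m_4 = 0.
Solving: m_0 = 0, m_1 = -24/7, m_2 = 96/7, m_3 = -66/7, m_4 = 0.
On [2, 3], p(x) = 1 - 17/7·(x - 2) + 0·(x - 2)² - 4/7·(x - 2)³.
With (x - 2) = 2/3: p(8/3) = -149/189.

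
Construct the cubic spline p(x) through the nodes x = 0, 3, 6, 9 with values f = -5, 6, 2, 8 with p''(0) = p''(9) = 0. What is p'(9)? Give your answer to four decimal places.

3.2222

Write σ_i for p''(x_i). With h_i = 3, 3, 3 and divided differences Δ_i = 11/3, -4/3, 2, the continuity of p' gives the tridiagonal system
  3·σ_0 + 12·σ_1 + 3·σ_2 = 6(Δ_1 - Δ_0) = -30
  3·σ_1 + 12·σ_2 + 3·σ_3 = 6(Δ_2 - Δ_1) = 20
Natural end conditions: σ_0 = σ_3 = 0.
Hence σ_0 = 0, σ_1 = -28/9, σ_2 = 22/9, σ_3 = 0.
On [6, 9], p'(x) = b_2 + 2c_2·(x - 6) + 3d_2·(x - 6)² with b_2 = Δ_2 - h_2(2σ_2 + σ_3)/6 = -4/9, c_2 = σ_2/2 = 11/9, d_2 = (σ_3 - σ_2)/(6h_2) = -11/81. So p'(9) = 29/9.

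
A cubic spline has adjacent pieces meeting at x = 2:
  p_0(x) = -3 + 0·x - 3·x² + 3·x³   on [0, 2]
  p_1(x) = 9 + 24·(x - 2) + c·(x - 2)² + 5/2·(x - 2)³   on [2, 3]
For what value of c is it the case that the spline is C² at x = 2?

p_0''(x) = -6 + 18·x, so p_0''(2) = 30. On the right, p_1''(2) = 2c, so c = 15.

15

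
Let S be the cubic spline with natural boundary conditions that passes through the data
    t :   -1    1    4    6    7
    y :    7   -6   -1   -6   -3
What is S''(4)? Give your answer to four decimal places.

-6.0119

Put m_i = S'' at the i-th knot. Here h = (2, 3, 2, 1) and Δ = (-13/2, 5/3, -5/2, 3), so the interior equations h_(i-1)·m_(i-1) + 2(h_(i-1)+h_i)·m_i + h_i·m_(i+1) = 6(Δ_i − Δ_(i-1)) read
  2·m_0 + 10·m_1 + 3·m_2 = 6(Δ_1 - Δ_0) = 49
  3·m_1 + 10·m_2 + 2·m_3 = 6(Δ_2 - Δ_1) = -25
  2·m_2 + 6·m_3 + 1·m_4 = 6(Δ_3 - Δ_2) = 33
Natural end conditions: m_0 = m_4 = 0.
Solving: m_0 = 0, m_1 = 1696/253, m_2 = -1521/253, m_3 = 3797/506, m_4 = 0.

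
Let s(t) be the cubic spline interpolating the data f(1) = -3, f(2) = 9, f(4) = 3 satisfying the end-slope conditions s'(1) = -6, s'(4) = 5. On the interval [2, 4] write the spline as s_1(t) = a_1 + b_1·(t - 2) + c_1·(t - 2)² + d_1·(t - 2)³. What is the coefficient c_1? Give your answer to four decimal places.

With σ_i denoting the second derivative at x_i, h_i = 1, 2, and Δ_i = (y_(i+1) − y_i)/h_i = 12, -3:
  1·σ_0 + 6·σ_1 + 2·σ_2 = 6(Δ_1 - Δ_0) = -90
Clamped end conditions give two more equations: 2h_0·σ_0 + h_0·σ_1 = 6(Δ_0 - s'(1)) = 108 and h_1·σ_1 + 2h_1·σ_2 = 6(s'(4) - Δ_1) = 48.
Forward elimination and back-substitution give σ_0 = 218/3, σ_1 = -112/3, σ_2 = 92/3.
On [2, 4], with s_1(t) = a_1 + b_1·(t - 2) + c_1·(t - 2)² + d_1·(t - 2)³: c_1 = σ_1/2 = -56/3, d_1 = (σ_2 - σ_1)/(6h_1) = 17/3, b_1 = Δ_1 - h_1(2σ_1 + σ_2)/6 = 35/3.

-18.6667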